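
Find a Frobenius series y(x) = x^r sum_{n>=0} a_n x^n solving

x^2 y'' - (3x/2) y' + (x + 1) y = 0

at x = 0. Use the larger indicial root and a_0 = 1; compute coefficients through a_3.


Write in Frobenius form y'' + (p(x)/x) y' + (q(x)/x^2) y = 0:
  p(x) = -3/2,  q(x) = x + 1.
Indicial equation: r(r-1) + (-3/2) r + (1) = 0 -> roots r_1 = 2, r_2 = 1/2.
Take r = r_1 = 2. Let y(x) = x^r sum_{n>=0} a_n x^n with a_0 = 1.
Substitute y = x^r sum a_n x^n and match x^{r+n}. The recurrence is
  D(n) a_n + 1 a_{n-1} = 0,  where D(n) = (r+n)(r+n-1) + (-3/2)(r+n) + (1).
  a_n = -1 / D(n) * a_{n-1}.
Since the indicial polynomial factors as (r - r_1)(r - r_2), D(n) = (r_1 + n - r_1)(r_1 + n - r_2) = n(n + 3/2).
Evaluating step by step (a_0 = 1):
  n = 1: D(1) = 1(1 + 3/2) = 5/2; numerator = -1(1) = -1; a_1 = (-1)/(5/2) = -2/5
  n = 2: D(2) = 2(2 + 3/2) = 7; numerator = -1(-2/5) = 2/5; a_2 = (2/5)/(7) = 2/35
  n = 3: D(3) = 3(3 + 3/2) = 27/2; numerator = -1(2/35) = -2/35; a_3 = (-2/35)/(27/2) = -4/945

r = 2; a_0 = 1; a_1 = -2/5; a_2 = 2/35; a_3 = -4/945


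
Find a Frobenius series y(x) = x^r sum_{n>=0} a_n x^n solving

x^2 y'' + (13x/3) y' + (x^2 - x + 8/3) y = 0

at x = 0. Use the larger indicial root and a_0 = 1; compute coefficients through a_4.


Write in Frobenius form y'' + (p(x)/x) y' + (q(x)/x^2) y = 0:
  p(x) = 13/3,  q(x) = x^2 - x + 8/3.
Indicial equation: r(r-1) + (13/3) r + (8/3) = 0 -> roots r_1 = -4/3, r_2 = -2.
Take r = r_1 = -4/3. Let y(x) = x^r sum_{n>=0} a_n x^n with a_0 = 1.
Substitute y = x^r sum a_n x^n and match x^{r+n}. The recurrence is
  D(n) a_n - 1 a_{n-1} + 1 a_{n-2} = 0,  where D(n) = (r+n)(r+n-1) + (13/3)(r+n) + (8/3).
  a_n = [1 a_{n-1} - 1 a_{n-2}] / D(n).
Since the indicial polynomial factors as (r - r_1)(r - r_2), D(n) = (r_1 + n - r_1)(r_1 + n - r_2) = n(n + 2/3).
Evaluating step by step (a_0 = 1):
  n = 1: D(1) = 1(1 + 2/3) = 5/3; numerator = 1(1) = 1; a_1 = (1)/(5/3) = 3/5
  n = 2: D(2) = 2(2 + 2/3) = 16/3; numerator = 1(3/5) - 1(1) = -2/5; a_2 = (-2/5)/(16/3) = -3/40
  n = 3: D(3) = 3(3 + 2/3) = 11; numerator = 1(-3/40) - 1(3/5) = -27/40; a_3 = (-27/40)/(11) = -27/440
  n = 4: D(4) = 4(4 + 2/3) = 56/3; numerator = 1(-27/440) - 1(-3/40) = 3/220; a_4 = (3/220)/(56/3) = 9/12320

r = -4/3; a_0 = 1; a_1 = 3/5; a_2 = -3/40; a_3 = -27/440; a_4 = 9/12320


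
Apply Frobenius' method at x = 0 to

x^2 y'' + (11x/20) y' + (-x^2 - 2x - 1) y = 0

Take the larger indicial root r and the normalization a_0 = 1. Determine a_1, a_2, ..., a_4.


Write in Frobenius form y'' + (p(x)/x) y' + (q(x)/x^2) y = 0:
  p(x) = 11/20,  q(x) = -x^2 - 2x - 1.
Indicial equation: r(r-1) + (11/20) r + (-1) = 0 -> roots r_1 = 5/4, r_2 = -4/5.
Take r = r_1 = 5/4. Let y(x) = x^r sum_{n>=0} a_n x^n with a_0 = 1.
Substitute y = x^r sum a_n x^n and match x^{r+n}. The recurrence is
  D(n) a_n - 2 a_{n-1} - 1 a_{n-2} = 0,  where D(n) = (r+n)(r+n-1) + (11/20)(r+n) + (-1).
  a_n = [2 a_{n-1} + 1 a_{n-2}] / D(n).
Since the indicial polynomial factors as (r - r_1)(r - r_2), D(n) = (r_1 + n - r_1)(r_1 + n - r_2) = n(n + 41/20).
Evaluating step by step (a_0 = 1):
  n = 1: D(1) = 1(1 + 41/20) = 61/20; numerator = 2(1) = 2; a_1 = (2)/(61/20) = 40/61
  n = 2: D(2) = 2(2 + 41/20) = 81/10; numerator = 2(40/61) + 1(1) = 141/61; a_2 = (141/61)/(81/10) = 470/1647
  n = 3: D(3) = 3(3 + 41/20) = 303/20; numerator = 2(470/1647) + 1(40/61) = 2020/1647; a_3 = (2020/1647)/(303/20) = 400/4941
  n = 4: D(4) = 4(4 + 41/20) = 121/5; numerator = 2(400/4941) + 1(470/1647) = 2210/4941; a_4 = (2210/4941)/(121/5) = 11050/597861

r = 5/4; a_0 = 1; a_1 = 40/61; a_2 = 470/1647; a_3 = 400/4941; a_4 = 11050/597861


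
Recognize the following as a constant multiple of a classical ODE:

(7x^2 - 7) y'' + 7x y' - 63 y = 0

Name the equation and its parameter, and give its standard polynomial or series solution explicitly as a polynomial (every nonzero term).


All three coefficients share the factor -7; dividing through by -7 gives  (1 - x^2) y'' - x y' + 9 y = 0.
This matches the Chebyshev equation (1 - x^2) y'' - x y' + n^2 y = 0 (note the -x y' term, not -2x y') with n^2 = 9, so n = 3; the polynomial solution is T_3(x).
With y = sum_k a_k x^k, matching x^k gives (k+2)(k+1) a_{k+2} = (k^2 - n^2) a_k = (k - 3)(k + 3) a_k. The right side vanishes at k = 3, so the series with the parity of 3 terminates at degree 3.
Standard normalization: leading coefficient of T_n is 2^(n-1), so a_3 = 2^2 = 4. Work downward with a_k = (k+1)(k+2) a_{k+2} / ((k - 3)(k + 3)):
  a_1 = (2)(3)(4) / ((1 - 3)(1 + 3)) = 24/(-8) = -3
Hence T_3(x) = 4 x^3 - 3 x.

T_3(x); series = 4 x^3 - 3 x


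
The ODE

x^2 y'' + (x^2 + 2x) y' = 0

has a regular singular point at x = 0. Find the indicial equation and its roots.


Divide by x^2 to reach normal form y'' + P_1(x) y' + P_2(x) y = 0 with P_1(x) = 1 + 2/x and P_2(x) = 0.
x = 0 is a singular point because the y'-coefficient 1 + 2/x has a pole at x = 0.
It is a regular singular point because x P_1(x) = p(x) = x + 2 and x^2 P_2(x) = q(x) = 0 are polynomials, hence analytic at x = 0.
p(0) = 2,  q(0) = 0.
Indicial equation: r(r-1) + p(0) r + q(0) = 0, i.e. r^2 + (p(0) - 1) r + q(0) = 0, i.e. r^2 + 1 r = 0.
Discriminant: (1)^2 - 4(0) = 1, so r = (-1 ± 1)/2.
Solving: r_1 = 0, r_2 = -1.

indicial: r^2 + 1 r = 0; roots r_1 = 0, r_2 = -1


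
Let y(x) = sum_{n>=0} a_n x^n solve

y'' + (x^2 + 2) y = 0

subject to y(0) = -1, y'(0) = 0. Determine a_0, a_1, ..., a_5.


Ansatz: y(x) = sum_{n>=0} a_n x^n, so y'(x) = sum_{n>=1} n a_n x^(n-1) and y''(x) = sum_{n>=2} n(n-1) a_n x^(n-2).
Substitute into P(x) y'' + Q(x) y' + R(x) y = 0 with P(x) = 1, Q(x) = 0, R(x) = x^2 + 2, and match powers of x.
Initial conditions: a_0 = -1, a_1 = 0.
Setting the coefficient of each power of x to zero and solving order by order (substituting the coefficients already found):
  x^0: 2 a_2 + 2 a_0 = 0  ->  2 a_2 = -2 a_0 = 2  ->  a_2 = 1
  x^1: 6 a_3 + 2 a_1 = 0  ->  6 a_3 = -2 a_1 = 0  ->  a_3 = 0
  x^2: 12 a_4 + 2 a_2 + a_0 = 0  ->  12 a_4 = -2 a_2 - a_0 = -1  ->  a_4 = -1/12
  x^3: 20 a_5 + 2 a_3 + a_1 = 0  ->  20 a_5 = -2 a_3 - a_1 = 0  ->  a_5 = 0
Truncated series: y(x) = -1 + x^2 - (1/12) x^4 + O(x^6).

a_0 = -1; a_1 = 0; a_2 = 1; a_3 = 0; a_4 = -1/12; a_5 = 0


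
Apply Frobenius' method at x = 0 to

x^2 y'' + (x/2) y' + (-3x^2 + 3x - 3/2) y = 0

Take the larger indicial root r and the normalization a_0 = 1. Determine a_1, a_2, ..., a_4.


Write in Frobenius form y'' + (p(x)/x) y' + (q(x)/x^2) y = 0:
  p(x) = 1/2,  q(x) = -3x^2 + 3x - 3/2.
Indicial equation: r(r-1) + (1/2) r + (-3/2) = 0 -> roots r_1 = 3/2, r_2 = -1.
Take r = r_1 = 3/2. Let y(x) = x^r sum_{n>=0} a_n x^n with a_0 = 1.
Substitute y = x^r sum a_n x^n and match x^{r+n}. The recurrence is
  D(n) a_n + 3 a_{n-1} - 3 a_{n-2} = 0,  where D(n) = (r+n)(r+n-1) + (1/2)(r+n) + (-3/2).
  a_n = [-3 a_{n-1} + 3 a_{n-2}] / D(n).
Since the indicial polynomial factors as (r - r_1)(r - r_2), D(n) = (r_1 + n - r_1)(r_1 + n - r_2) = n(n + 5/2).
Evaluating step by step (a_0 = 1):
  n = 1: D(1) = 1(1 + 5/2) = 7/2; numerator = -3(1) = -3; a_1 = (-3)/(7/2) = -6/7
  n = 2: D(2) = 2(2 + 5/2) = 9; numerator = -3(-6/7) + 3(1) = 39/7; a_2 = (39/7)/(9) = 13/21
  n = 3: D(3) = 3(3 + 5/2) = 33/2; numerator = -3(13/21) + 3(-6/7) = -31/7; a_3 = (-31/7)/(33/2) = -62/231
  n = 4: D(4) = 4(4 + 5/2) = 26; numerator = -3(-62/231) + 3(13/21) = 205/77; a_4 = (205/77)/(26) = 205/2002

r = 3/2; a_0 = 1; a_1 = -6/7; a_2 = 13/21; a_3 = -62/231; a_4 = 205/2002


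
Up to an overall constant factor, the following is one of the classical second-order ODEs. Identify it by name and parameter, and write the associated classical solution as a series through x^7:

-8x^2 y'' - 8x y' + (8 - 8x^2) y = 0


All three coefficients share the factor -8; dividing through by -8 gives  x^2 y'' + x y' + (x^2 - 1) y = 0.
This matches the Bessel equation x^2 y'' + x y' + (x^2 - nu^2) y = 0 with nu^2 = 1, so nu = 1; the solution bounded at x = 0 is J_1(x).
Frobenius at x = 0: indicial roots ±nu; for r = nu the recurrence k(k + 2nu) c_k = -c_{k-2} gives the standard series J_nu(x) = sum_{k>=0} (-1)^k / (k! (k+nu)!) (x/2)^(2k+nu). Evaluate the first 4 terms:
  k = 0: (-1)^0 / (0! * 1! * 2^1) x^1 = 1/(1*1*2) x^1 = (1/2) x^1
  k = 1: (-1)^1 / (1! * 2! * 2^3) x^3 = -1/(1*2*8) x^3 = (-1/16) x^3
  k = 2: (-1)^2 / (2! * 3! * 2^5) x^5 = 1/(2*6*32) x^5 = (1/384) x^5
  k = 3: (-1)^3 / (3! * 4! * 2^7) x^7 = -1/(6*24*128) x^7 = (-1/18432) x^7
Hence J_1(x) = -x^7/18432 + x^5/384 - x^3/16 + x/2 + ....

J_1(x); series = -x^7/18432 + x^5/384 - x^3/16 + x/2


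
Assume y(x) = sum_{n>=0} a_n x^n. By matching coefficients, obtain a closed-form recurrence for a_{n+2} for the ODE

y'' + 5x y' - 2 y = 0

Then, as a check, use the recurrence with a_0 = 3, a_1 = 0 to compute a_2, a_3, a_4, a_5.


Substitute y = sum_n a_n x^n.
y''(x) has coefficient (n+2)(n+1) a_{n+2} at x^n;
5 x y'(x) has coefficient 5 n a_n at x^n (shift);
-2 y(x) has coefficient -2 a_n at x^n.
Matching x^n: (n+2)(n+1) a_{n+2} + (5n - 2) a_n = 0.
Thus a_{n+2} = (-5n + 2) / ((n+1)(n+2)) * a_n.

Check with a_0 = 3, a_1 = 0 (apply the recurrence for n = 0, 1, 2, 3): a_0 = 3, a_1 = 0, a_2 = 3, a_3 = 0, a_4 = -2, a_5 = 0.

a_(n+2) = (-5n + 2) / ((n+1)(n+2)) * a_n; check: a_0 = 3, a_1 = 0, a_2 = 3, a_3 = 0, a_4 = -2, a_5 = 0


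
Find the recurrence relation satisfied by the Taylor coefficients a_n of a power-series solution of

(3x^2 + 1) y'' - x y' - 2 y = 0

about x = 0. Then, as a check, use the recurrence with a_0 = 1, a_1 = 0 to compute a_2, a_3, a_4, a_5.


Substitute y = sum_n a_n x^n.
(1 + 3 x^2) y'' contributes (n+2)(n+1) a_{n+2} + 3 n(n-1) a_n at x^n.
-x y'(x) contributes -n a_n at x^n.
-2 y(x) contributes -2 a_n at x^n.
Matching x^n: (n+2)(n+1) a_{n+2} + (3 n(n-1) - n - 2) a_n = 0.
Thus a_{n+2} = (-3 n(n-1) + n + 2) / ((n+1)(n+2)) * a_n.

Check with a_0 = 1, a_1 = 0 (apply the recurrence for n = 0, 1, 2, 3): a_0 = 1, a_1 = 0, a_2 = 1, a_3 = 0, a_4 = -1/6, a_5 = 0.

a_(n+2) = (-3 n(n-1) + n + 2) / ((n+1)(n+2)) * a_n; check: a_0 = 1, a_1 = 0, a_2 = 1, a_3 = 0, a_4 = -1/6, a_5 = 0


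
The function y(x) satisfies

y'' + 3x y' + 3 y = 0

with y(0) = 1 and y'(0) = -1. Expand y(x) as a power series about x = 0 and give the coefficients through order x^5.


Ansatz: y(x) = sum_{n>=0} a_n x^n, so y'(x) = sum_{n>=1} n a_n x^(n-1) and y''(x) = sum_{n>=2} n(n-1) a_n x^(n-2).
Substitute into P(x) y'' + Q(x) y' + R(x) y = 0 with P(x) = 1, Q(x) = 3x, R(x) = 3, and match powers of x.
Initial conditions: a_0 = 1, a_1 = -1.
Setting the coefficient of each power of x to zero and solving order by order (substituting the coefficients already found):
  x^0: 2 a_2 + 3 a_0 = 0  ->  2 a_2 = -3 a_0 = -3  ->  a_2 = -3/2
  x^1: 6 a_3 + 6 a_1 = 0  ->  6 a_3 = -6 a_1 = 6  ->  a_3 = 1
  x^2: 12 a_4 + 9 a_2 = 0  ->  12 a_4 = -9 a_2 = 27/2  ->  a_4 = 9/8
  x^3: 20 a_5 + 12 a_3 = 0  ->  20 a_5 = -12 a_3 = -12  ->  a_5 = -3/5
Truncated series: y(x) = 1 - x - (3/2) x^2 + x^3 + (9/8) x^4 - (3/5) x^5 + O(x^6).

a_0 = 1; a_1 = -1; a_2 = -3/2; a_3 = 1; a_4 = 9/8; a_5 = -3/5


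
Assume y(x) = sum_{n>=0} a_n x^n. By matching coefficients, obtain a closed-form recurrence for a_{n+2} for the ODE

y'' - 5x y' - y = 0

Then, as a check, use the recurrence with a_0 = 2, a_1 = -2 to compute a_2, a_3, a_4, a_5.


Substitute y = sum_n a_n x^n.
y''(x) has coefficient (n+2)(n+1) a_{n+2} at x^n;
-5 x y'(x) has coefficient -5 n a_n at x^n (shift);
-y(x) has coefficient -1 a_n at x^n.
Matching x^n: (n+2)(n+1) a_{n+2} + (-5n - 1) a_n = 0.
Thus a_{n+2} = (5n + 1) / ((n+1)(n+2)) * a_n.

Check with a_0 = 2, a_1 = -2 (apply the recurrence for n = 0, 1, 2, 3): a_0 = 2, a_1 = -2, a_2 = 1, a_3 = -2, a_4 = 11/12, a_5 = -8/5.

a_(n+2) = (5n + 1) / ((n+1)(n+2)) * a_n; check: a_0 = 2, a_1 = -2, a_2 = 1, a_3 = -2, a_4 = 11/12, a_5 = -8/5


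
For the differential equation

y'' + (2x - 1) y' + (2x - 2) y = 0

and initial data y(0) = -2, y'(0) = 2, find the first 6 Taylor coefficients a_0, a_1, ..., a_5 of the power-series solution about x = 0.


Ansatz: y(x) = sum_{n>=0} a_n x^n, so y'(x) = sum_{n>=1} n a_n x^(n-1) and y''(x) = sum_{n>=2} n(n-1) a_n x^(n-2).
Substitute into P(x) y'' + Q(x) y' + R(x) y = 0 with P(x) = 1, Q(x) = 2x - 1, R(x) = 2x - 2, and match powers of x.
Initial conditions: a_0 = -2, a_1 = 2.
Setting the coefficient of each power of x to zero and solving order by order (substituting the coefficients already found):
  x^0: 2 a_2 - a_1 - 2 a_0 = 0  ->  2 a_2 = a_1 + 2 a_0 = -2  ->  a_2 = -1
  x^1: 6 a_3 - 2 a_2 + 2 a_0 = 0  ->  6 a_3 = 2 a_2 - 2 a_0 = 2  ->  a_3 = 1/3
  x^2: 12 a_4 - 3 a_3 + 2 a_2 + 2 a_1 = 0  ->  12 a_4 = 3 a_3 - 2 a_2 - 2 a_1 = -1  ->  a_4 = -1/12
  x^3: 20 a_5 - 4 a_4 + 4 a_3 + 2 a_2 = 0  ->  20 a_5 = 4 a_4 - 4 a_3 - 2 a_2 = 1/3  ->  a_5 = 1/60
Truncated series: y(x) = -2 + 2 x - x^2 + (1/3) x^3 - (1/12) x^4 + (1/60) x^5 + O(x^6).

a_0 = -2; a_1 = 2; a_2 = -1; a_3 = 1/3; a_4 = -1/12; a_5 = 1/60


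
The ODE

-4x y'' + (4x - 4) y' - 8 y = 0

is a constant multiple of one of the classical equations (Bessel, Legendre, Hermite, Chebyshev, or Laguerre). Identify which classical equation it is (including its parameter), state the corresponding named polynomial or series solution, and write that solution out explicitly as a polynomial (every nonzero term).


All three coefficients share the factor -4; dividing through by -4 gives  x y'' + (1 - x) y' + 2 y = 0.
This matches the Laguerre equation x y'' + (1 - x) y' + n y = 0 with n = 2; the polynomial solution is L_2(x).
With y = sum_k a_k x^k, matching x^k gives (k+1)k a_{k+1} + (k+1) a_{k+1} - k a_k + n a_k = 0, i.e. (k+1)^2 a_{k+1} = (k - n) a_k = (k - 2) a_k. The right side vanishes at k = 2, so the series terminates at degree 2.
Standard normalization L_n(0) = 1 gives a_0 = 1. Work upward with a_{k+1} = (k - 2) a_k / (k+1)^2:
  a_1 = (0 - 2)(1) / 1^2 = -2/1 = -2
  a_2 = (1 - 2)(-2) / 2^2 = 2/4 = 1/2
Hence L_2(x) = x^2/2 - 2 x + 1.

L_2(x); series = x^2/2 - 2 x + 1


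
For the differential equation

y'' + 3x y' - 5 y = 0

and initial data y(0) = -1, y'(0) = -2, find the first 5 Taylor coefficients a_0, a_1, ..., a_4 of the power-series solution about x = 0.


Ansatz: y(x) = sum_{n>=0} a_n x^n, so y'(x) = sum_{n>=1} n a_n x^(n-1) and y''(x) = sum_{n>=2} n(n-1) a_n x^(n-2).
Substitute into P(x) y'' + Q(x) y' + R(x) y = 0 with P(x) = 1, Q(x) = 3x, R(x) = -5, and match powers of x.
Initial conditions: a_0 = -1, a_1 = -2.
Setting the coefficient of each power of x to zero and solving order by order (substituting the coefficients already found):
  x^0: 2 a_2 - 5 a_0 = 0  ->  2 a_2 = 5 a_0 = -5  ->  a_2 = -5/2
  x^1: 6 a_3 - 2 a_1 = 0  ->  6 a_3 = 2 a_1 = -4  ->  a_3 = -2/3
  x^2: 12 a_4 + a_2 = 0  ->  12 a_4 = -a_2 = 5/2  ->  a_4 = 5/24
Truncated series: y(x) = -1 - 2 x - (5/2) x^2 - (2/3) x^3 + (5/24) x^4 + O(x^5).

a_0 = -1; a_1 = -2; a_2 = -5/2; a_3 = -2/3; a_4 = 5/24


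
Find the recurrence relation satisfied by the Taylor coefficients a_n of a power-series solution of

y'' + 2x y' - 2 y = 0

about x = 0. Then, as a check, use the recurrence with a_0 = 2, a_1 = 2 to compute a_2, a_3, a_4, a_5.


Substitute y = sum_n a_n x^n.
y''(x) has coefficient (n+2)(n+1) a_{n+2} at x^n;
2 x y'(x) has coefficient 2 n a_n at x^n (shift);
-2 y(x) has coefficient -2 a_n at x^n.
Matching x^n: (n+2)(n+1) a_{n+2} + (2n - 2) a_n = 0.
Thus a_{n+2} = (-2n + 2) / ((n+1)(n+2)) * a_n.

Check with a_0 = 2, a_1 = 2 (apply the recurrence for n = 0, 1, 2, 3): a_0 = 2, a_1 = 2, a_2 = 2, a_3 = 0, a_4 = -1/3, a_5 = 0.

a_(n+2) = (-2n + 2) / ((n+1)(n+2)) * a_n; check: a_0 = 2, a_1 = 2, a_2 = 2, a_3 = 0, a_4 = -1/3, a_5 = 0


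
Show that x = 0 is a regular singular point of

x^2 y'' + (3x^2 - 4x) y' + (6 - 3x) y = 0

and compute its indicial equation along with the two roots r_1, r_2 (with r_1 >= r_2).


Divide by x^2 to reach normal form y'' + P_1(x) y' + P_2(x) y = 0 with P_1(x) = 3 - 4/x and P_2(x) = -3/x + 6/x^2.
x = 0 is a singular point because the y'-coefficient 3 - 4/x has a pole at x = 0 and the y-coefficient -3/x + 6/x^2 has a pole at x = 0.
It is a regular singular point because x P_1(x) = p(x) = 3x - 4 and x^2 P_2(x) = q(x) = 6 - 3x are polynomials, hence analytic at x = 0.
p(0) = -4,  q(0) = 6.
Indicial equation: r(r-1) + p(0) r + q(0) = 0, i.e. r^2 + (p(0) - 1) r + q(0) = 0, i.e. r^2 - 5 r + 6 = 0.
Discriminant: (-5)^2 - 4(6) = 1, so r = (5 ± 1)/2.
Solving: r_1 = 3, r_2 = 2.

indicial: r^2 - 5 r + 6 = 0; roots r_1 = 3, r_2 = 2


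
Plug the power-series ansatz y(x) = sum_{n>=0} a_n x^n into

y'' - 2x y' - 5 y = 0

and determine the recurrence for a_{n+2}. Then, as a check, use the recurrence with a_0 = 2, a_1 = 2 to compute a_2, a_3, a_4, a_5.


Substitute y = sum_n a_n x^n.
y''(x) has coefficient (n+2)(n+1) a_{n+2} at x^n;
-2 x y'(x) has coefficient -2 n a_n at x^n (shift);
-5 y(x) has coefficient -5 a_n at x^n.
Matching x^n: (n+2)(n+1) a_{n+2} + (-2n - 5) a_n = 0.
Thus a_{n+2} = (2n + 5) / ((n+1)(n+2)) * a_n.

Check with a_0 = 2, a_1 = 2 (apply the recurrence for n = 0, 1, 2, 3): a_0 = 2, a_1 = 2, a_2 = 5, a_3 = 7/3, a_4 = 15/4, a_5 = 77/60.

a_(n+2) = (2n + 5) / ((n+1)(n+2)) * a_n; check: a_0 = 2, a_1 = 2, a_2 = 5, a_3 = 7/3, a_4 = 15/4, a_5 = 77/60


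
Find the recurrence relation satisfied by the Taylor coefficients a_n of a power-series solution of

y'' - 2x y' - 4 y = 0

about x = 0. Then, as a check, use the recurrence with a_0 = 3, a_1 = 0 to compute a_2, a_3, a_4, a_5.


Substitute y = sum_n a_n x^n.
y''(x) has coefficient (n+2)(n+1) a_{n+2} at x^n;
-2 x y'(x) has coefficient -2 n a_n at x^n (shift);
-4 y(x) has coefficient -4 a_n at x^n.
Matching x^n: (n+2)(n+1) a_{n+2} + (-2n - 4) a_n = 0.
Thus a_{n+2} = (2n + 4) / ((n+1)(n+2)) * a_n.

Check with a_0 = 3, a_1 = 0 (apply the recurrence for n = 0, 1, 2, 3): a_0 = 3, a_1 = 0, a_2 = 6, a_3 = 0, a_4 = 4, a_5 = 0.

a_(n+2) = (2n + 4) / ((n+1)(n+2)) * a_n; check: a_0 = 3, a_1 = 0, a_2 = 6, a_3 = 0, a_4 = 4, a_5 = 0


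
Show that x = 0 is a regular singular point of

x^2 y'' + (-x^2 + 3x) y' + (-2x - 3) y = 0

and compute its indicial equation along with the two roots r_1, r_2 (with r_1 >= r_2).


Divide by x^2 to reach normal form y'' + P_1(x) y' + P_2(x) y = 0 with P_1(x) = -1 + 3/x and P_2(x) = -2/x - 3/x^2.
x = 0 is a singular point because the y'-coefficient -1 + 3/x has a pole at x = 0 and the y-coefficient -2/x - 3/x^2 has a pole at x = 0.
It is a regular singular point because x P_1(x) = p(x) = 3 - x and x^2 P_2(x) = q(x) = -2x - 3 are polynomials, hence analytic at x = 0.
p(0) = 3,  q(0) = -3.
Indicial equation: r(r-1) + p(0) r + q(0) = 0, i.e. r^2 + (p(0) - 1) r + q(0) = 0, i.e. r^2 + 2 r - 3 = 0.
Discriminant: (2)^2 - 4(-3) = 16, so r = (-2 ± 4)/2.
Solving: r_1 = 1, r_2 = -3.

indicial: r^2 + 2 r - 3 = 0; roots r_1 = 1, r_2 = -3


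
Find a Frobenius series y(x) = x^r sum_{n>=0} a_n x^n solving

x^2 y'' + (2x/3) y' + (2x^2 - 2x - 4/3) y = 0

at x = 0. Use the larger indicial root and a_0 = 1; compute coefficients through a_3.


Write in Frobenius form y'' + (p(x)/x) y' + (q(x)/x^2) y = 0:
  p(x) = 2/3,  q(x) = 2x^2 - 2x - 4/3.
Indicial equation: r(r-1) + (2/3) r + (-4/3) = 0 -> roots r_1 = 4/3, r_2 = -1.
Take r = r_1 = 4/3. Let y(x) = x^r sum_{n>=0} a_n x^n with a_0 = 1.
Substitute y = x^r sum a_n x^n and match x^{r+n}. The recurrence is
  D(n) a_n - 2 a_{n-1} + 2 a_{n-2} = 0,  where D(n) = (r+n)(r+n-1) + (2/3)(r+n) + (-4/3).
  a_n = [2 a_{n-1} - 2 a_{n-2}] / D(n).
Since the indicial polynomial factors as (r - r_1)(r - r_2), D(n) = (r_1 + n - r_1)(r_1 + n - r_2) = n(n + 7/3).
Evaluating step by step (a_0 = 1):
  n = 1: D(1) = 1(1 + 7/3) = 10/3; numerator = 2(1) = 2; a_1 = (2)/(10/3) = 3/5
  n = 2: D(2) = 2(2 + 7/3) = 26/3; numerator = 2(3/5) - 2(1) = -4/5; a_2 = (-4/5)/(26/3) = -6/65
  n = 3: D(3) = 3(3 + 7/3) = 16; numerator = 2(-6/65) - 2(3/5) = -18/13; a_3 = (-18/13)/(16) = -9/104

r = 4/3; a_0 = 1; a_1 = 3/5; a_2 = -6/65; a_3 = -9/104


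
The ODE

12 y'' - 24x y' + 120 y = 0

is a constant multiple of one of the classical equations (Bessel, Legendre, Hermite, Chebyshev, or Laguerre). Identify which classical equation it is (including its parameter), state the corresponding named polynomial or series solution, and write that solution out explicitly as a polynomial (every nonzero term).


All three coefficients share the factor 12; dividing through by 12 gives  y'' - 2x y' + 10 y = 0.
This matches the Hermite equation y'' - 2x y' + 2n y = 0 with 2n = 10, so n = 5; the polynomial solution is H_5(x).
With y = sum_k a_k x^k, matching x^k gives (k+2)(k+1) a_{k+2} = 2(k - n) a_k = 2(k - 5) a_k. The right side vanishes at k = 5, so the series with the parity of 5 terminates at degree 5.
Standard normalization: leading coefficient of H_n is 2^n, so a_5 = 2^5 = 32. Work downward with a_k = (k+1)(k+2) a_{k+2} / (2(k - n)):
  a_3 = (4)(5)(32) / (2(3 - 5)) = 640/(-4) = -160
  a_1 = (2)(3)(-160) / (2(1 - 5)) = -960/(-8) = 120
Hence H_5(x) = 32 x^5 - 160 x^3 + 120 x.

H_5(x); series = 32 x^5 - 160 x^3 + 120 x


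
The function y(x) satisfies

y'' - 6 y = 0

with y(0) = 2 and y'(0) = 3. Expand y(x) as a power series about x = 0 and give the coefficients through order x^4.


Ansatz: y(x) = sum_{n>=0} a_n x^n, so y'(x) = sum_{n>=1} n a_n x^(n-1) and y''(x) = sum_{n>=2} n(n-1) a_n x^(n-2).
Substitute into P(x) y'' + Q(x) y' + R(x) y = 0 with P(x) = 1, Q(x) = 0, R(x) = -6, and match powers of x.
Initial conditions: a_0 = 2, a_1 = 3.
Setting the coefficient of each power of x to zero and solving order by order (substituting the coefficients already found):
  x^0: 2 a_2 - 6 a_0 = 0  ->  2 a_2 = 6 a_0 = 12  ->  a_2 = 6
  x^1: 6 a_3 - 6 a_1 = 0  ->  6 a_3 = 6 a_1 = 18  ->  a_3 = 3
  x^2: 12 a_4 - 6 a_2 = 0  ->  12 a_4 = 6 a_2 = 36  ->  a_4 = 3
Truncated series: y(x) = 2 + 3 x + 6 x^2 + 3 x^3 + 3 x^4 + O(x^5).

a_0 = 2; a_1 = 3; a_2 = 6; a_3 = 3; a_4 = 3


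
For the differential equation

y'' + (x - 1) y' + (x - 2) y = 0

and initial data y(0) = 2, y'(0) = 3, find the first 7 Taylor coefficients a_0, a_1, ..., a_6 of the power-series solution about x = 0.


Ansatz: y(x) = sum_{n>=0} a_n x^n, so y'(x) = sum_{n>=1} n a_n x^(n-1) and y''(x) = sum_{n>=2} n(n-1) a_n x^(n-2).
Substitute into P(x) y'' + Q(x) y' + R(x) y = 0 with P(x) = 1, Q(x) = x - 1, R(x) = x - 2, and match powers of x.
Initial conditions: a_0 = 2, a_1 = 3.
Setting the coefficient of each power of x to zero and solving order by order (substituting the coefficients already found):
  x^0: 2 a_2 - a_1 - 2 a_0 = 0  ->  2 a_2 = a_1 + 2 a_0 = 7  ->  a_2 = 7/2
  x^1: 6 a_3 - 2 a_2 - a_1 + a_0 = 0  ->  6 a_3 = 2 a_2 + a_1 - a_0 = 8  ->  a_3 = 4/3
  x^2: 12 a_4 - 3 a_3 + a_1 = 0  ->  12 a_4 = 3 a_3 - a_1 = 1  ->  a_4 = 1/12
  x^3: 20 a_5 - 4 a_4 + a_3 + a_2 = 0  ->  20 a_5 = 4 a_4 - a_3 - a_2 = -9/2  ->  a_5 = -9/40
  x^4: 30 a_6 - 5 a_5 + 2 a_4 + a_3 = 0  ->  30 a_6 = 5 a_5 - 2 a_4 - a_3 = -21/8  ->  a_6 = -7/80
Truncated series: y(x) = 2 + 3 x + (7/2) x^2 + (4/3) x^3 + (1/12) x^4 - (9/40) x^5 - (7/80) x^6 + O(x^7).

a_0 = 2; a_1 = 3; a_2 = 7/2; a_3 = 4/3; a_4 = 1/12; a_5 = -9/40; a_6 = -7/80


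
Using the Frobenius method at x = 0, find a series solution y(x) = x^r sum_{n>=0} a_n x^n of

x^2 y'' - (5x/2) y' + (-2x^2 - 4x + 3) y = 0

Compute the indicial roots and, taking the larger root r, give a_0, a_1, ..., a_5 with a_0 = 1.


Write in Frobenius form y'' + (p(x)/x) y' + (q(x)/x^2) y = 0:
  p(x) = -5/2,  q(x) = -2x^2 - 4x + 3.
Indicial equation: r(r-1) + (-5/2) r + (3) = 0 -> roots r_1 = 2, r_2 = 3/2.
Take r = r_1 = 2. Let y(x) = x^r sum_{n>=0} a_n x^n with a_0 = 1.
Substitute y = x^r sum a_n x^n and match x^{r+n}. The recurrence is
  D(n) a_n - 4 a_{n-1} - 2 a_{n-2} = 0,  where D(n) = (r+n)(r+n-1) + (-5/2)(r+n) + (3).
  a_n = [4 a_{n-1} + 2 a_{n-2}] / D(n).
Since the indicial polynomial factors as (r - r_1)(r - r_2), D(n) = (r_1 + n - r_1)(r_1 + n - r_2) = n(n + 1/2).
Evaluating step by step (a_0 = 1):
  n = 1: D(1) = 1(1 + 1/2) = 3/2; numerator = 4(1) = 4; a_1 = (4)/(3/2) = 8/3
  n = 2: D(2) = 2(2 + 1/2) = 5; numerator = 4(8/3) + 2(1) = 38/3; a_2 = (38/3)/(5) = 38/15
  n = 3: D(3) = 3(3 + 1/2) = 21/2; numerator = 4(38/15) + 2(8/3) = 232/15; a_3 = (232/15)/(21/2) = 464/315
  n = 4: D(4) = 4(4 + 1/2) = 18; numerator = 4(464/315) + 2(38/15) = 3452/315; a_4 = (3452/315)/(18) = 1726/2835
  n = 5: D(5) = 5(5 + 1/2) = 55/2; numerator = 4(1726/2835) + 2(464/315) = 15256/2835; a_5 = (15256/2835)/(55/2) = 30512/155925

r = 2; a_0 = 1; a_1 = 8/3; a_2 = 38/15; a_3 = 464/315; a_4 = 1726/2835; a_5 = 30512/155925


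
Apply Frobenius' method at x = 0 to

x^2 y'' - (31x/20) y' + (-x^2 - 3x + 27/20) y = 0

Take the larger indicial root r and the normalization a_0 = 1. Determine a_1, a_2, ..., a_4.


Write in Frobenius form y'' + (p(x)/x) y' + (q(x)/x^2) y = 0:
  p(x) = -31/20,  q(x) = -x^2 - 3x + 27/20.
Indicial equation: r(r-1) + (-31/20) r + (27/20) = 0 -> roots r_1 = 9/5, r_2 = 3/4.
Take r = r_1 = 9/5. Let y(x) = x^r sum_{n>=0} a_n x^n with a_0 = 1.
Substitute y = x^r sum a_n x^n and match x^{r+n}. The recurrence is
  D(n) a_n - 3 a_{n-1} - 1 a_{n-2} = 0,  where D(n) = (r+n)(r+n-1) + (-31/20)(r+n) + (27/20).
  a_n = [3 a_{n-1} + 1 a_{n-2}] / D(n).
Since the indicial polynomial factors as (r - r_1)(r - r_2), D(n) = (r_1 + n - r_1)(r_1 + n - r_2) = n(n + 21/20).
Evaluating step by step (a_0 = 1):
  n = 1: D(1) = 1(1 + 21/20) = 41/20; numerator = 3(1) = 3; a_1 = (3)/(41/20) = 60/41
  n = 2: D(2) = 2(2 + 21/20) = 61/10; numerator = 3(60/41) + 1(1) = 221/41; a_2 = (221/41)/(61/10) = 2210/2501
  n = 3: D(3) = 3(3 + 21/20) = 243/20; numerator = 3(2210/2501) + 1(60/41) = 10290/2501; a_3 = (10290/2501)/(243/20) = 68600/202581
  n = 4: D(4) = 4(4 + 21/20) = 101/5; numerator = 3(68600/202581) + 1(2210/2501) = 128270/67527; a_4 = (128270/67527)/(101/5) = 6350/67527

r = 9/5; a_0 = 1; a_1 = 60/41; a_2 = 2210/2501; a_3 = 68600/202581; a_4 = 6350/67527


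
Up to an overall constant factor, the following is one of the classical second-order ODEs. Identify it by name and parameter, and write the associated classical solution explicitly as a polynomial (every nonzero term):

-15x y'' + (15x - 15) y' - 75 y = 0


All three coefficients share the factor -15; dividing through by -15 gives  x y'' + (1 - x) y' + 5 y = 0.
This matches the Laguerre equation x y'' + (1 - x) y' + n y = 0 with n = 5; the polynomial solution is L_5(x).
With y = sum_k a_k x^k, matching x^k gives (k+1)k a_{k+1} + (k+1) a_{k+1} - k a_k + n a_k = 0, i.e. (k+1)^2 a_{k+1} = (k - n) a_k = (k - 5) a_k. The right side vanishes at k = 5, so the series terminates at degree 5.
Standard normalization L_n(0) = 1 gives a_0 = 1. Work upward with a_{k+1} = (k - 5) a_k / (k+1)^2:
  a_1 = (0 - 5)(1) / 1^2 = -5/1 = -5
  a_2 = (1 - 5)(-5) / 2^2 = 20/4 = 5
  a_3 = (2 - 5)(5) / 3^2 = -15/9 = -5/3
  a_4 = (3 - 5)(-5/3) / 4^2 = (10/3)/16 = 5/24
  a_5 = (4 - 5)(5/24) / 5^2 = (-5/24)/25 = -1/120
Hence L_5(x) = -x^5/120 + 5 x^4/24 - 5 x^3/3 + 5 x^2 - 5 x + 1.

L_5(x); series = -x^5/120 + 5 x^4/24 - 5 x^3/3 + 5 x^2 - 5 x + 1


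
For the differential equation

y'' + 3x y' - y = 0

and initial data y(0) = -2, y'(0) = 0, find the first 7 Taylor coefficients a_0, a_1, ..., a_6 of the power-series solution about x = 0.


Ansatz: y(x) = sum_{n>=0} a_n x^n, so y'(x) = sum_{n>=1} n a_n x^(n-1) and y''(x) = sum_{n>=2} n(n-1) a_n x^(n-2).
Substitute into P(x) y'' + Q(x) y' + R(x) y = 0 with P(x) = 1, Q(x) = 3x, R(x) = -1, and match powers of x.
Initial conditions: a_0 = -2, a_1 = 0.
Setting the coefficient of each power of x to zero and solving order by order (substituting the coefficients already found):
  x^0: 2 a_2 - a_0 = 0  ->  2 a_2 = a_0 = -2  ->  a_2 = -1
  x^1: 6 a_3 + 2 a_1 = 0  ->  6 a_3 = -2 a_1 = 0  ->  a_3 = 0
  x^2: 12 a_4 + 5 a_2 = 0  ->  12 a_4 = -5 a_2 = 5  ->  a_4 = 5/12
  x^3: 20 a_5 + 8 a_3 = 0  ->  20 a_5 = -8 a_3 = 0  ->  a_5 = 0
  x^4: 30 a_6 + 11 a_4 = 0  ->  30 a_6 = -11 a_4 = -55/12  ->  a_6 = -11/72
Truncated series: y(x) = -2 - x^2 + (5/12) x^4 - (11/72) x^6 + O(x^7).

a_0 = -2; a_1 = 0; a_2 = -1; a_3 = 0; a_4 = 5/12; a_5 = 0; a_6 = -11/72


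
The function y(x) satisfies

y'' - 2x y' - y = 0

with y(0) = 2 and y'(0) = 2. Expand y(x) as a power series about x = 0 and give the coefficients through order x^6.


Ansatz: y(x) = sum_{n>=0} a_n x^n, so y'(x) = sum_{n>=1} n a_n x^(n-1) and y''(x) = sum_{n>=2} n(n-1) a_n x^(n-2).
Substitute into P(x) y'' + Q(x) y' + R(x) y = 0 with P(x) = 1, Q(x) = -2x, R(x) = -1, and match powers of x.
Initial conditions: a_0 = 2, a_1 = 2.
Setting the coefficient of each power of x to zero and solving order by order (substituting the coefficients already found):
  x^0: 2 a_2 - a_0 = 0  ->  2 a_2 = a_0 = 2  ->  a_2 = 1
  x^1: 6 a_3 - 3 a_1 = 0  ->  6 a_3 = 3 a_1 = 6  ->  a_3 = 1
  x^2: 12 a_4 - 5 a_2 = 0  ->  12 a_4 = 5 a_2 = 5  ->  a_4 = 5/12
  x^3: 20 a_5 - 7 a_3 = 0  ->  20 a_5 = 7 a_3 = 7  ->  a_5 = 7/20
  x^4: 30 a_6 - 9 a_4 = 0  ->  30 a_6 = 9 a_4 = 15/4  ->  a_6 = 1/8
Truncated series: y(x) = 2 + 2 x + x^2 + x^3 + (5/12) x^4 + (7/20) x^5 + (1/8) x^6 + O(x^7).

a_0 = 2; a_1 = 2; a_2 = 1; a_3 = 1; a_4 = 5/12; a_5 = 7/20; a_6 = 1/8


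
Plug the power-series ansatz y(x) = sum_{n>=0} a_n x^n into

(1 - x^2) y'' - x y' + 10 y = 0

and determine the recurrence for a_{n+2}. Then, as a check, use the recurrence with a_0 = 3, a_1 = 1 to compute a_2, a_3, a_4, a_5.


Substitute y = sum_n a_n x^n.
(1 - 1 x^2) y'' contributes (n+2)(n+1) a_{n+2} - n(n-1) a_n at x^n.
-x y'(x) contributes -n a_n at x^n.
10 y(x) contributes 10 a_n at x^n.
Matching x^n: (n+2)(n+1) a_{n+2} + (-n(n-1) - n + 10) a_n = 0.
Thus a_{n+2} = (n(n-1) + n - 10) / ((n+1)(n+2)) * a_n.

Check with a_0 = 3, a_1 = 1 (apply the recurrence for n = 0, 1, 2, 3): a_0 = 3, a_1 = 1, a_2 = -15, a_3 = -3/2, a_4 = 15/2, a_5 = 3/40.

a_(n+2) = (n(n-1) + n - 10) / ((n+1)(n+2)) * a_n; check: a_0 = 3, a_1 = 1, a_2 = -15, a_3 = -3/2, a_4 = 15/2, a_5 = 3/40


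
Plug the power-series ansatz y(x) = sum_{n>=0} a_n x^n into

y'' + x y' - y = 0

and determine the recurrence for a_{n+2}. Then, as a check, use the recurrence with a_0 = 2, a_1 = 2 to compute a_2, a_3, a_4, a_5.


Substitute y = sum_n a_n x^n.
y''(x) has coefficient (n+2)(n+1) a_{n+2} at x^n;
x y'(x) has coefficient n a_n at x^n (shift);
-y(x) has coefficient -1 a_n at x^n.
Matching x^n: (n+2)(n+1) a_{n+2} + (n - 1) a_n = 0.
Thus a_{n+2} = (-n + 1) / ((n+1)(n+2)) * a_n.

Check with a_0 = 2, a_1 = 2 (apply the recurrence for n = 0, 1, 2, 3): a_0 = 2, a_1 = 2, a_2 = 1, a_3 = 0, a_4 = -1/12, a_5 = 0.

a_(n+2) = (-n + 1) / ((n+1)(n+2)) * a_n; check: a_0 = 2, a_1 = 2, a_2 = 1, a_3 = 0, a_4 = -1/12, a_5 = 0


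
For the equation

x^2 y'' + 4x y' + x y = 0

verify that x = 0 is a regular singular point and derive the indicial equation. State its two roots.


Divide by x^2 to reach normal form y'' + P_1(x) y' + P_2(x) y = 0 with P_1(x) = 4/x and P_2(x) = 1/x.
x = 0 is a singular point because the y'-coefficient 4/x has a pole at x = 0 and the y-coefficient 1/x has a pole at x = 0.
It is a regular singular point because x P_1(x) = p(x) = 4 and x^2 P_2(x) = q(x) = x are polynomials, hence analytic at x = 0.
p(0) = 4,  q(0) = 0.
Indicial equation: r(r-1) + p(0) r + q(0) = 0, i.e. r^2 + (p(0) - 1) r + q(0) = 0, i.e. r^2 + 3 r = 0.
Discriminant: (3)^2 - 4(0) = 9, so r = (-3 ± 3)/2.
Solving: r_1 = 0, r_2 = -3.

indicial: r^2 + 3 r = 0; roots r_1 = 0, r_2 = -3


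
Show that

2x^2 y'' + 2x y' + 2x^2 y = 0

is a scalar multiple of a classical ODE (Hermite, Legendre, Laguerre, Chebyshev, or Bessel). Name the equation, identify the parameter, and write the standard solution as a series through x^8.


All three coefficients share the factor 2; dividing through by 2 gives  x^2 y'' + x y' + x^2 y = 0.
This matches the Bessel equation x^2 y'' + x y' + (x^2 - nu^2) y = 0 with nu^2 = 0, so nu = 0; the solution bounded at x = 0 is J_0(x).
Frobenius at x = 0: indicial roots ±nu; for r = nu the recurrence k(k + 2nu) c_k = -c_{k-2} gives the standard series J_nu(x) = sum_{k>=0} (-1)^k / (k! (k+nu)!) (x/2)^(2k+nu). Evaluate the first 5 terms:
  k = 0: (-1)^0 / (0! * 0! * 2^0) x^0 = 1/(1*1*1) x^0 = (1) x^0
  k = 1: (-1)^1 / (1! * 1! * 2^2) x^2 = -1/(1*1*4) x^2 = (-1/4) x^2
  k = 2: (-1)^2 / (2! * 2! * 2^4) x^4 = 1/(2*2*16) x^4 = (1/64) x^4
  k = 3: (-1)^3 / (3! * 3! * 2^6) x^6 = -1/(6*6*64) x^6 = (-1/2304) x^6
  k = 4: (-1)^4 / (4! * 4! * 2^8) x^8 = 1/(24*24*256) x^8 = (1/147456) x^8
Hence J_0(x) = x^8/147456 - x^6/2304 + x^4/64 - x^2/4 + 1 + ....

J_0(x); series = x^8/147456 - x^6/2304 + x^4/64 - x^2/4 + 1


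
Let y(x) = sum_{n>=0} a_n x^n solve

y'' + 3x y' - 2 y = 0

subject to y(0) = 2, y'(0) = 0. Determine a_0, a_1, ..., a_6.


Ansatz: y(x) = sum_{n>=0} a_n x^n, so y'(x) = sum_{n>=1} n a_n x^(n-1) and y''(x) = sum_{n>=2} n(n-1) a_n x^(n-2).
Substitute into P(x) y'' + Q(x) y' + R(x) y = 0 with P(x) = 1, Q(x) = 3x, R(x) = -2, and match powers of x.
Initial conditions: a_0 = 2, a_1 = 0.
Setting the coefficient of each power of x to zero and solving order by order (substituting the coefficients already found):
  x^0: 2 a_2 - 2 a_0 = 0  ->  2 a_2 = 2 a_0 = 4  ->  a_2 = 2
  x^1: 6 a_3 + a_1 = 0  ->  6 a_3 = -a_1 = 0  ->  a_3 = 0
  x^2: 12 a_4 + 4 a_2 = 0  ->  12 a_4 = -4 a_2 = -8  ->  a_4 = -2/3
  x^3: 20 a_5 + 7 a_3 = 0  ->  20 a_5 = -7 a_3 = 0  ->  a_5 = 0
  x^4: 30 a_6 + 10 a_4 = 0  ->  30 a_6 = -10 a_4 = 20/3  ->  a_6 = 2/9
Truncated series: y(x) = 2 + 2 x^2 - (2/3) x^4 + (2/9) x^6 + O(x^7).

a_0 = 2; a_1 = 0; a_2 = 2; a_3 = 0; a_4 = -2/3; a_5 = 0; a_6 = 2/9


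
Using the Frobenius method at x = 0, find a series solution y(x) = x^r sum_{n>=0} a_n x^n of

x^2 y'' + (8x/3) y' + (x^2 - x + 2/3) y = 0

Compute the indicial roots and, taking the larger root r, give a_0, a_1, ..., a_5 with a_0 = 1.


Write in Frobenius form y'' + (p(x)/x) y' + (q(x)/x^2) y = 0:
  p(x) = 8/3,  q(x) = x^2 - x + 2/3.
Indicial equation: r(r-1) + (8/3) r + (2/3) = 0 -> roots r_1 = -2/3, r_2 = -1.
Take r = r_1 = -2/3. Let y(x) = x^r sum_{n>=0} a_n x^n with a_0 = 1.
Substitute y = x^r sum a_n x^n and match x^{r+n}. The recurrence is
  D(n) a_n - 1 a_{n-1} + 1 a_{n-2} = 0,  where D(n) = (r+n)(r+n-1) + (8/3)(r+n) + (2/3).
  a_n = [1 a_{n-1} - 1 a_{n-2}] / D(n).
Since the indicial polynomial factors as (r - r_1)(r - r_2), D(n) = (r_1 + n - r_1)(r_1 + n - r_2) = n(n + 1/3).
Evaluating step by step (a_0 = 1):
  n = 1: D(1) = 1(1 + 1/3) = 4/3; numerator = 1(1) = 1; a_1 = (1)/(4/3) = 3/4
  n = 2: D(2) = 2(2 + 1/3) = 14/3; numerator = 1(3/4) - 1(1) = -1/4; a_2 = (-1/4)/(14/3) = -3/56
  n = 3: D(3) = 3(3 + 1/3) = 10; numerator = 1(-3/56) - 1(3/4) = -45/56; a_3 = (-45/56)/(10) = -9/112
  n = 4: D(4) = 4(4 + 1/3) = 52/3; numerator = 1(-9/112) - 1(-3/56) = -3/112; a_4 = (-3/112)/(52/3) = -9/5824
  n = 5: D(5) = 5(5 + 1/3) = 80/3; numerator = 1(-9/5824) - 1(-9/112) = 459/5824; a_5 = (459/5824)/(80/3) = 1377/465920

r = -2/3; a_0 = 1; a_1 = 3/4; a_2 = -3/56; a_3 = -9/112; a_4 = -9/5824; a_5 = 1377/465920


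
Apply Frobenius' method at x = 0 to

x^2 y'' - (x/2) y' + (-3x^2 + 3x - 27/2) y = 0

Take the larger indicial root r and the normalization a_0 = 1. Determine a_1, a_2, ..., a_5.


Write in Frobenius form y'' + (p(x)/x) y' + (q(x)/x^2) y = 0:
  p(x) = -1/2,  q(x) = -3x^2 + 3x - 27/2.
Indicial equation: r(r-1) + (-1/2) r + (-27/2) = 0 -> roots r_1 = 9/2, r_2 = -3.
Take r = r_1 = 9/2. Let y(x) = x^r sum_{n>=0} a_n x^n with a_0 = 1.
Substitute y = x^r sum a_n x^n and match x^{r+n}. The recurrence is
  D(n) a_n + 3 a_{n-1} - 3 a_{n-2} = 0,  where D(n) = (r+n)(r+n-1) + (-1/2)(r+n) + (-27/2).
  a_n = [-3 a_{n-1} + 3 a_{n-2}] / D(n).
Since the indicial polynomial factors as (r - r_1)(r - r_2), D(n) = (r_1 + n - r_1)(r_1 + n - r_2) = n(n + 15/2).
Evaluating step by step (a_0 = 1):
  n = 1: D(1) = 1(1 + 15/2) = 17/2; numerator = -3(1) = -3; a_1 = (-3)/(17/2) = -6/17
  n = 2: D(2) = 2(2 + 15/2) = 19; numerator = -3(-6/17) + 3(1) = 69/17; a_2 = (69/17)/(19) = 69/323
  n = 3: D(3) = 3(3 + 15/2) = 63/2; numerator = -3(69/323) + 3(-6/17) = -549/323; a_3 = (-549/323)/(63/2) = -122/2261
  n = 4: D(4) = 4(4 + 15/2) = 46; numerator = -3(-122/2261) + 3(69/323) = 1815/2261; a_4 = (1815/2261)/(46) = 1815/104006
  n = 5: D(5) = 5(5 + 15/2) = 125/2; numerator = -3(1815/104006) + 3(-122/2261) = -3183/14858; a_5 = (-3183/14858)/(125/2) = -3183/928625

r = 9/2; a_0 = 1; a_1 = -6/17; a_2 = 69/323; a_3 = -122/2261; a_4 = 1815/104006; a_5 = -3183/928625


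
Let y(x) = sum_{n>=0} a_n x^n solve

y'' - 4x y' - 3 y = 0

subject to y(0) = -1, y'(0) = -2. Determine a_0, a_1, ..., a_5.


Ansatz: y(x) = sum_{n>=0} a_n x^n, so y'(x) = sum_{n>=1} n a_n x^(n-1) and y''(x) = sum_{n>=2} n(n-1) a_n x^(n-2).
Substitute into P(x) y'' + Q(x) y' + R(x) y = 0 with P(x) = 1, Q(x) = -4x, R(x) = -3, and match powers of x.
Initial conditions: a_0 = -1, a_1 = -2.
Setting the coefficient of each power of x to zero and solving order by order (substituting the coefficients already found):
  x^0: 2 a_2 - 3 a_0 = 0  ->  2 a_2 = 3 a_0 = -3  ->  a_2 = -3/2
  x^1: 6 a_3 - 7 a_1 = 0  ->  6 a_3 = 7 a_1 = -14  ->  a_3 = -7/3
  x^2: 12 a_4 - 11 a_2 = 0  ->  12 a_4 = 11 a_2 = -33/2  ->  a_4 = -11/8
  x^3: 20 a_5 - 15 a_3 = 0  ->  20 a_5 = 15 a_3 = -35  ->  a_5 = -7/4
Truncated series: y(x) = -1 - 2 x - (3/2) x^2 - (7/3) x^3 - (11/8) x^4 - (7/4) x^5 + O(x^6).

a_0 = -1; a_1 = -2; a_2 = -3/2; a_3 = -7/3; a_4 = -11/8; a_5 = -7/4


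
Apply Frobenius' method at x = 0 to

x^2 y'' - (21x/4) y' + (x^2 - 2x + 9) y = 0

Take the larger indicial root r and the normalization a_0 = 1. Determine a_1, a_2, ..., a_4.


Write in Frobenius form y'' + (p(x)/x) y' + (q(x)/x^2) y = 0:
  p(x) = -21/4,  q(x) = x^2 - 2x + 9.
Indicial equation: r(r-1) + (-21/4) r + (9) = 0 -> roots r_1 = 4, r_2 = 9/4.
Take r = r_1 = 4. Let y(x) = x^r sum_{n>=0} a_n x^n with a_0 = 1.
Substitute y = x^r sum a_n x^n and match x^{r+n}. The recurrence is
  D(n) a_n - 2 a_{n-1} + 1 a_{n-2} = 0,  where D(n) = (r+n)(r+n-1) + (-21/4)(r+n) + (9).
  a_n = [2 a_{n-1} - 1 a_{n-2}] / D(n).
Since the indicial polynomial factors as (r - r_1)(r - r_2), D(n) = (r_1 + n - r_1)(r_1 + n - r_2) = n(n + 7/4).
Evaluating step by step (a_0 = 1):
  n = 1: D(1) = 1(1 + 7/4) = 11/4; numerator = 2(1) = 2; a_1 = (2)/(11/4) = 8/11
  n = 2: D(2) = 2(2 + 7/4) = 15/2; numerator = 2(8/11) - 1(1) = 5/11; a_2 = (5/11)/(15/2) = 2/33
  n = 3: D(3) = 3(3 + 7/4) = 57/4; numerator = 2(2/33) - 1(8/11) = -20/33; a_3 = (-20/33)/(57/4) = -80/1881
  n = 4: D(4) = 4(4 + 7/4) = 23; numerator = 2(-80/1881) - 1(2/33) = -274/1881; a_4 = (-274/1881)/(23) = -274/43263

r = 4; a_0 = 1; a_1 = 8/11; a_2 = 2/33; a_3 = -80/1881; a_4 = -274/43263


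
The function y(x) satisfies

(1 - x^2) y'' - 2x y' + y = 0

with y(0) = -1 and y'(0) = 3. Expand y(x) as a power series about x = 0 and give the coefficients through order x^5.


Ansatz: y(x) = sum_{n>=0} a_n x^n, so y'(x) = sum_{n>=1} n a_n x^(n-1) and y''(x) = sum_{n>=2} n(n-1) a_n x^(n-2).
Substitute into P(x) y'' + Q(x) y' + R(x) y = 0 with P(x) = 1 - x^2, Q(x) = -2x, R(x) = 1, and match powers of x.
Initial conditions: a_0 = -1, a_1 = 3.
Setting the coefficient of each power of x to zero and solving order by order (substituting the coefficients already found):
  x^0: 2 a_2 + a_0 = 0  ->  2 a_2 = -a_0 = 1  ->  a_2 = 1/2
  x^1: 6 a_3 - a_1 = 0  ->  6 a_3 = a_1 = 3  ->  a_3 = 1/2
  x^2: 12 a_4 - 5 a_2 = 0  ->  12 a_4 = 5 a_2 = 5/2  ->  a_4 = 5/24
  x^3: 20 a_5 - 11 a_3 = 0  ->  20 a_5 = 11 a_3 = 11/2  ->  a_5 = 11/40
Truncated series: y(x) = -1 + 3 x + (1/2) x^2 + (1/2) x^3 + (5/24) x^4 + (11/40) x^5 + O(x^6).

a_0 = -1; a_1 = 3; a_2 = 1/2; a_3 = 1/2; a_4 = 5/24; a_5 = 11/40


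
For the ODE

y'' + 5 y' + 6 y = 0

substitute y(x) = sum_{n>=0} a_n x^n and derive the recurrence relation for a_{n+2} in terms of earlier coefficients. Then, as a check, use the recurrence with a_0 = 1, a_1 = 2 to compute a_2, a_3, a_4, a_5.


Substitute y = sum_n a_n x^n.
y''(x) has coefficient (n+2)(n+1) a_{n+2} at x^n;
5 y'(x) has coefficient 5 (n+1) a_{n+1} at x^n;
6 y(x) has coefficient 6 a_n at x^n.
Matching x^n: (n+2)(n+1) a_{n+2} + 5 (n+1) a_{n+1} + 6 a_n = 0.
Thus a_{n+2} = [-5 (n+1) a_{n+1} - 6 a_n] / ((n+1)(n+2)).

Check with a_0 = 1, a_1 = 2 (apply the recurrence for n = 0, 1, 2, 3): a_0 = 1, a_1 = 2, a_2 = -8, a_3 = 34/3, a_4 = -61/6, a_5 = 203/30.

a_(n+2) = [-5 (n+1) a_(n+1) - 6 a_n] / ((n+1)(n+2)); check: a_0 = 1, a_1 = 2, a_2 = -8, a_3 = 34/3, a_4 = -61/6, a_5 = 203/30


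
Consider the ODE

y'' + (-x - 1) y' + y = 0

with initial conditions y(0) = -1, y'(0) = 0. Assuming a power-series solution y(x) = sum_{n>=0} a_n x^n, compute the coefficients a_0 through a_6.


Ansatz: y(x) = sum_{n>=0} a_n x^n, so y'(x) = sum_{n>=1} n a_n x^(n-1) and y''(x) = sum_{n>=2} n(n-1) a_n x^(n-2).
Substitute into P(x) y'' + Q(x) y' + R(x) y = 0 with P(x) = 1, Q(x) = -x - 1, R(x) = 1, and match powers of x.
Initial conditions: a_0 = -1, a_1 = 0.
Setting the coefficient of each power of x to zero and solving order by order (substituting the coefficients already found):
  x^0: 2 a_2 - a_1 + a_0 = 0  ->  2 a_2 = a_1 - a_0 = 1  ->  a_2 = 1/2
  x^1: 6 a_3 - 2 a_2 = 0  ->  6 a_3 = 2 a_2 = 1  ->  a_3 = 1/6
  x^2: 12 a_4 - 3 a_3 - a_2 = 0  ->  12 a_4 = 3 a_3 + a_2 = 1  ->  a_4 = 1/12
  x^3: 20 a_5 - 4 a_4 - 2 a_3 = 0  ->  20 a_5 = 4 a_4 + 2 a_3 = 2/3  ->  a_5 = 1/30
  x^4: 30 a_6 - 5 a_5 - 3 a_4 = 0  ->  30 a_6 = 5 a_5 + 3 a_4 = 5/12  ->  a_6 = 1/72
Truncated series: y(x) = -1 + (1/2) x^2 + (1/6) x^3 + (1/12) x^4 + (1/30) x^5 + (1/72) x^6 + O(x^7).

a_0 = -1; a_1 = 0; a_2 = 1/2; a_3 = 1/6; a_4 = 1/12; a_5 = 1/30; a_6 = 1/72
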